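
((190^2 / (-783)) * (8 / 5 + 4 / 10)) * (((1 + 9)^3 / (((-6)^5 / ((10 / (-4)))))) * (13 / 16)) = -73328125 / 3044304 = -24.09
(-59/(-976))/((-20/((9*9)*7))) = -33453/19520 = -1.71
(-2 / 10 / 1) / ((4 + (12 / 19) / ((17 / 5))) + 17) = -323 / 34215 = -0.01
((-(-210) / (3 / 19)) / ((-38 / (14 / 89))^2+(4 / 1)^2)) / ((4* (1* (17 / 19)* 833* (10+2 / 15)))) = 1995 / 2645173072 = 0.00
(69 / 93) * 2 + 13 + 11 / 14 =6627 / 434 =15.27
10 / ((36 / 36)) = 10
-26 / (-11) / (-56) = -13 / 308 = -0.04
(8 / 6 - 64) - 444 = -1520 / 3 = -506.67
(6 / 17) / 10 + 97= 8248 / 85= 97.04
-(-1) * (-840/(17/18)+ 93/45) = -226273/255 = -887.35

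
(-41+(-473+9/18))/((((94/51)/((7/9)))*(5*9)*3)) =-122213/76140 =-1.61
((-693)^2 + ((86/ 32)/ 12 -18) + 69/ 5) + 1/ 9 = 480245.14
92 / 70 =46 / 35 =1.31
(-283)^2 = 80089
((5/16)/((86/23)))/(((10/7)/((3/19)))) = 483/52288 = 0.01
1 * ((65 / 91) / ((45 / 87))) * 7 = 29 / 3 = 9.67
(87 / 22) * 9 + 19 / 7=5899 / 154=38.31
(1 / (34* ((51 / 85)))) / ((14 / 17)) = 5 / 84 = 0.06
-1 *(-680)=680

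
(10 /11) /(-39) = -10 /429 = -0.02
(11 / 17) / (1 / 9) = 99 / 17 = 5.82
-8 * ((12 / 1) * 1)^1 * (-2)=192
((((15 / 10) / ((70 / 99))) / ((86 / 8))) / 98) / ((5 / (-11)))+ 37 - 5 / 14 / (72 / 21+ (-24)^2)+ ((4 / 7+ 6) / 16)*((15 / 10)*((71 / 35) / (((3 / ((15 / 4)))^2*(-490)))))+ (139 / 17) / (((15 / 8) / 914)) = 45819492578904269 / 11390098137600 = 4022.75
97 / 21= 4.62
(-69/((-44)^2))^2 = 4761/3748096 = 0.00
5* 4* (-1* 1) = -20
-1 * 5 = -5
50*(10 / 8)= 125 / 2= 62.50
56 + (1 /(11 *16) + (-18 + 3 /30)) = 33533 /880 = 38.11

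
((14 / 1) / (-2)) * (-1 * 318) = 2226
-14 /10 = -7 /5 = -1.40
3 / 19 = 0.16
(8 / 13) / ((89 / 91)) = 56 / 89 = 0.63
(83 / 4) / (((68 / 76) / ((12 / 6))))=1577 / 34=46.38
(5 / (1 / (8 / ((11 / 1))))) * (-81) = -3240 / 11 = -294.55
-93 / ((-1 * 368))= 93 / 368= 0.25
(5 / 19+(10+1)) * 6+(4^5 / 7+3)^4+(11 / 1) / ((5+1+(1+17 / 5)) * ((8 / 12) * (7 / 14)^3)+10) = 3693230616172852 / 7435897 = 496675870.60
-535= -535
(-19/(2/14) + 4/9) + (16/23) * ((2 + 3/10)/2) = -5929/45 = -131.76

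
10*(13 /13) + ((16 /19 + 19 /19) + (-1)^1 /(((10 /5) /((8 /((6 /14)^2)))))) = -1699 /171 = -9.94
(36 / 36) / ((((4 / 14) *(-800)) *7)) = -1 / 1600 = -0.00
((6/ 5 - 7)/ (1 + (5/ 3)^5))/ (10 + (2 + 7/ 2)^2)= -7047/ 677810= -0.01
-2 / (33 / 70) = -140 / 33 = -4.24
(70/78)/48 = 35/1872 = 0.02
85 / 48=1.77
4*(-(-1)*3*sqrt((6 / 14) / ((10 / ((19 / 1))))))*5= 6*sqrt(3990) / 7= 54.14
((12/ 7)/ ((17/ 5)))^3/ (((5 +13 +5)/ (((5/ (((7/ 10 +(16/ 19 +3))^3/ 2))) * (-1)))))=-14815440000000/ 24911570483746079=-0.00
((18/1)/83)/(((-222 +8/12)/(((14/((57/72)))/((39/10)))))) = -0.00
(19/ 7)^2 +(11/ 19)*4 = 9015/ 931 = 9.68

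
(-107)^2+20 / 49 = 561021 / 49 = 11449.41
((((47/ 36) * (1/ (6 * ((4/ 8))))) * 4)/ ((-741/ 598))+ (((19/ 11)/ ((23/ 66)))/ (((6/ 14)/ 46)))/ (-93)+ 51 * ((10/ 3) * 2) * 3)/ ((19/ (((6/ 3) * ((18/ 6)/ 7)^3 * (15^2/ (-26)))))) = -3624243150/ 49900669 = -72.63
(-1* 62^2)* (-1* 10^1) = 38440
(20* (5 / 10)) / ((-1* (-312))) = 5 / 156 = 0.03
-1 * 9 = -9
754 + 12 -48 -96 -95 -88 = 439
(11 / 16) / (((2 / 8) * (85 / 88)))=242 / 85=2.85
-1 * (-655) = 655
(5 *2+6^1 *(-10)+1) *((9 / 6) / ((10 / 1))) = -147 / 20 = -7.35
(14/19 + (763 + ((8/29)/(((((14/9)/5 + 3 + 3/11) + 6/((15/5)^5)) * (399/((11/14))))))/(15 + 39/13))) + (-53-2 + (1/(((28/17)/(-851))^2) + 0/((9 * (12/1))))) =464705740988805/1736143696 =267665.48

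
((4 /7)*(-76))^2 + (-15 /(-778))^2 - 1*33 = 54959192941 /29658916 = 1853.04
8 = 8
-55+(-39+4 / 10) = -468 / 5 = -93.60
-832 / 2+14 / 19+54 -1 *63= -8061 / 19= -424.26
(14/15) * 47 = 658/15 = 43.87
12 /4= 3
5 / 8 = 0.62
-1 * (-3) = 3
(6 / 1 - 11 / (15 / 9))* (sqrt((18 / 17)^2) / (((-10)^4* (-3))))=9 / 425000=0.00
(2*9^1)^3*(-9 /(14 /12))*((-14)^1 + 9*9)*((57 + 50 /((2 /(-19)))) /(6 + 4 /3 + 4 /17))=224906775984 /1351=166474297.55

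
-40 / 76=-10 / 19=-0.53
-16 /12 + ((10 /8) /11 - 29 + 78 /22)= -3521 /132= -26.67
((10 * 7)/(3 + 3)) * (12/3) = 140/3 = 46.67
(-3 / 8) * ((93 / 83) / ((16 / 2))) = -279 / 5312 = -0.05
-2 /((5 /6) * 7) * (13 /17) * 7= -156 /85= -1.84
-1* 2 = -2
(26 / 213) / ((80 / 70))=91 / 852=0.11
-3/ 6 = -1/ 2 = -0.50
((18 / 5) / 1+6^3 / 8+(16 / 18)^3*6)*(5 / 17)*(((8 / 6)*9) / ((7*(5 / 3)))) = 169196 / 16065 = 10.53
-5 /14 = -0.36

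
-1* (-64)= 64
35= 35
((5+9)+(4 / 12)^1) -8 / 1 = 19 / 3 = 6.33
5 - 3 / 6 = 9 / 2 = 4.50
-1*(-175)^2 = -30625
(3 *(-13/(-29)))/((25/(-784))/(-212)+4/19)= 41053376/6431301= 6.38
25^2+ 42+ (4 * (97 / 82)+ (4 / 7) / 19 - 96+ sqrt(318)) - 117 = sqrt(318)+ 2501628 / 5453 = 476.59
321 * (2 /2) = 321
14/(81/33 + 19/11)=77/23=3.35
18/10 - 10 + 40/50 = -37/5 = -7.40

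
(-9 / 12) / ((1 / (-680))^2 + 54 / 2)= -346800 / 12484801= -0.03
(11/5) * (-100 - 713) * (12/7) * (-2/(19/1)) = 322.75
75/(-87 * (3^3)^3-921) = -25/571114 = -0.00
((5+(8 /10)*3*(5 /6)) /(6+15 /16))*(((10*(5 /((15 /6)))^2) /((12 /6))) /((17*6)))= 1120 /5661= 0.20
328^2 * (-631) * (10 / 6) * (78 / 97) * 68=-600107855360 / 97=-6186678921.24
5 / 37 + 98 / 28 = 269 / 74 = 3.64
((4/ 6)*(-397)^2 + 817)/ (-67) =-317669/ 201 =-1580.44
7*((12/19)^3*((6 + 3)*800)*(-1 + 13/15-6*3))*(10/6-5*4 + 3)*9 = 217937018880/6859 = 31773876.50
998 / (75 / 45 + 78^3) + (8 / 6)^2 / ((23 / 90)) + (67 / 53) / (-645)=7787016391469 / 1119360579555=6.96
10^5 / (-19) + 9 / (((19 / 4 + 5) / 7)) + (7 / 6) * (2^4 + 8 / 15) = -58213784 / 11115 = -5237.41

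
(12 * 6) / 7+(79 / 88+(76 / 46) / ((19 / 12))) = 173231 / 14168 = 12.23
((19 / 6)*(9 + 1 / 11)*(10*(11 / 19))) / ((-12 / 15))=-625 / 3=-208.33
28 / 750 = 14 / 375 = 0.04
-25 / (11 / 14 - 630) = 350 / 8809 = 0.04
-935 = -935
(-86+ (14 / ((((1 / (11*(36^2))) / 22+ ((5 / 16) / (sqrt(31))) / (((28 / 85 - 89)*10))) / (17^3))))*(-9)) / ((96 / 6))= 85474453790128992857 / 2769078479144+ 38095662332074395510*sqrt(31) / 346134809893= 643656666.32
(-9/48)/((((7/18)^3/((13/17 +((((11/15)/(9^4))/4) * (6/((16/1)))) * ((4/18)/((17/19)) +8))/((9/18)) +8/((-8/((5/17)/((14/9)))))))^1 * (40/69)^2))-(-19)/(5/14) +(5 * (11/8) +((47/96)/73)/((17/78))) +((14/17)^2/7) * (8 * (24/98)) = 925462592583377/19451096448000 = 47.58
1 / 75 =0.01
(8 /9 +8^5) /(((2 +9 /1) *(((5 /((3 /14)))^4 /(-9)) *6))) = -199071 /13205500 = -0.02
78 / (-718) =-0.11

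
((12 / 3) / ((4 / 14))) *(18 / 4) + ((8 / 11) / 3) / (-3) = 6229 / 99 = 62.92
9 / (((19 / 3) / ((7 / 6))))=63 / 38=1.66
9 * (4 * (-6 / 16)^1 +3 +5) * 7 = 819 / 2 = 409.50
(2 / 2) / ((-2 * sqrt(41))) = -sqrt(41) / 82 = -0.08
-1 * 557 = -557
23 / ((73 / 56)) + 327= 25159 / 73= 344.64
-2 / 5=-0.40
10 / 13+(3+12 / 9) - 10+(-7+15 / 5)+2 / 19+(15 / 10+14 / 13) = -9211 / 1482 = -6.22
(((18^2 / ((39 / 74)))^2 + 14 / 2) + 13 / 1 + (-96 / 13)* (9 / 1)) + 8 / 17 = 1085692956 / 2873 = 377895.22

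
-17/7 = -2.43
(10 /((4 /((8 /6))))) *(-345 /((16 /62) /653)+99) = -2909601.25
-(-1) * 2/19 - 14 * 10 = -2658/19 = -139.89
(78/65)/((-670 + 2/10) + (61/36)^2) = -7776/4321699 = -0.00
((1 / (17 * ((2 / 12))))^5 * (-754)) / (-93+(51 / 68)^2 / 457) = 14290338816 / 321837566333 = 0.04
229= 229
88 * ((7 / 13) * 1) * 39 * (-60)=-110880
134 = 134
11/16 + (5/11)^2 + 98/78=162373/75504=2.15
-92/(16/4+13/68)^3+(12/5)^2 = 104411216/23149125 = 4.51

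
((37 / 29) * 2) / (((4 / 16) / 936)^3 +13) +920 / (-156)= -4399222230620686 / 771637770290283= -5.70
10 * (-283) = -2830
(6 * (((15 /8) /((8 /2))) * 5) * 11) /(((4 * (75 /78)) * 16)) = 1287 /512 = 2.51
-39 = -39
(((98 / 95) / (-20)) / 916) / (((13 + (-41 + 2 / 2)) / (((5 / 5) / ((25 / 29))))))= 1421 / 587385000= 0.00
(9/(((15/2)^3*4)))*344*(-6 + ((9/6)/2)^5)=-84581/8000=-10.57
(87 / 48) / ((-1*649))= -29 / 10384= -0.00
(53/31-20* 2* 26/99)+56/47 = -1096807/144243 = -7.60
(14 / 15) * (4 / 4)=14 / 15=0.93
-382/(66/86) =-497.76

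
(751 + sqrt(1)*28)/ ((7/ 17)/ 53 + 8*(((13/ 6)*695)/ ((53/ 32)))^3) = 2801716263/ 21623685989026679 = 0.00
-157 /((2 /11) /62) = -53537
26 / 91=2 / 7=0.29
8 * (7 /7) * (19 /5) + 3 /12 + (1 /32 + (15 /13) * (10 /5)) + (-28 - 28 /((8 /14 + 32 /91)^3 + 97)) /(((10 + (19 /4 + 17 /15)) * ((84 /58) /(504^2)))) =-19000553896234909 /60836927840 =-312319.42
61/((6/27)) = 549/2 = 274.50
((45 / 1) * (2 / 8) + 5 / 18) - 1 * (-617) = 22627 / 36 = 628.53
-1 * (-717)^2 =-514089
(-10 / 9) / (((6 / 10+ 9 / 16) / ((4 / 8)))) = -400 / 837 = -0.48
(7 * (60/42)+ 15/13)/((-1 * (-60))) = 29/156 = 0.19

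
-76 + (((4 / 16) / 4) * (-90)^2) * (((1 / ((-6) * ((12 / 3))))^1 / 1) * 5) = -5807 / 32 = -181.47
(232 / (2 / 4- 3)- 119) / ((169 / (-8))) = 8472 / 845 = 10.03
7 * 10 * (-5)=-350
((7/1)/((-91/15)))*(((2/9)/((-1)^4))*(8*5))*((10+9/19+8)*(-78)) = 280800/19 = 14778.95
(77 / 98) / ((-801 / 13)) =-0.01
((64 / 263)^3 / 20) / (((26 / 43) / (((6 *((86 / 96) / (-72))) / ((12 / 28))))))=-6626816 / 31925989485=-0.00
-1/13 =-0.08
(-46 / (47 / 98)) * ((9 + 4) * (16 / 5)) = -937664 / 235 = -3990.06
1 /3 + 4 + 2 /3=5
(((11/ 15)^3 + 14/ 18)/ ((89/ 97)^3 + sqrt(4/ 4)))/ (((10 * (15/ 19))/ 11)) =188650421773/ 204732815625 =0.92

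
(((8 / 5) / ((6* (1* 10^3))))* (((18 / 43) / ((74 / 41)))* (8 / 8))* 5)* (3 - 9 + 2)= -246 / 198875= -0.00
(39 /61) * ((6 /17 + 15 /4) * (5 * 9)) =489645 /4148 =118.04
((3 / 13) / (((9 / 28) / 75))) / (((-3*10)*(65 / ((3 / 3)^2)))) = -14 / 507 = -0.03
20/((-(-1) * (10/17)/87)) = 2958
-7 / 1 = -7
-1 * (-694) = 694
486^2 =236196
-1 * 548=-548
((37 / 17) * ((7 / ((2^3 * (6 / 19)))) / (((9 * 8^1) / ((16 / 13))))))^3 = 119168121961 / 108777249824256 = 0.00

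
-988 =-988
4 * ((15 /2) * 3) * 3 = 270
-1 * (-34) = 34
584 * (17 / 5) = 9928 / 5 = 1985.60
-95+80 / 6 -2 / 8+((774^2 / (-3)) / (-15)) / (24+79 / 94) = 63607667 / 140100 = 454.02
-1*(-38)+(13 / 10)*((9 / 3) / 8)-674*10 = -6701.51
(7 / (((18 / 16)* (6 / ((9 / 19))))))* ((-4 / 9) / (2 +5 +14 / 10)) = -40 / 1539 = -0.03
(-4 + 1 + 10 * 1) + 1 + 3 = 11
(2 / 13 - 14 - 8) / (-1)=284 / 13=21.85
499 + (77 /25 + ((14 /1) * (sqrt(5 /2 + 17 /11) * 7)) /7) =7 * sqrt(1958) /11 + 12552 /25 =530.24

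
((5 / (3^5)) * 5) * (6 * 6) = 100 / 27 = 3.70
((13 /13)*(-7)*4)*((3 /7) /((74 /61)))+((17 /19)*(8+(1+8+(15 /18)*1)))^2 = 117667621 /480852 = 244.71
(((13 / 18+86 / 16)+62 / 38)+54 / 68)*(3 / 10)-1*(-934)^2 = -67624838911 / 77520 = -872353.44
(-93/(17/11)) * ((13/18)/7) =-4433/714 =-6.21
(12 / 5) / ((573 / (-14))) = -56 / 955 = -0.06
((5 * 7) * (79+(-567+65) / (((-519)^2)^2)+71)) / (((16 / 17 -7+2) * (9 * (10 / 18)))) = -1295112967470112 / 5006319034149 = -258.70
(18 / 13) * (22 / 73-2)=-2232 / 949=-2.35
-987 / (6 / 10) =-1645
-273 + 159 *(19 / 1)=2748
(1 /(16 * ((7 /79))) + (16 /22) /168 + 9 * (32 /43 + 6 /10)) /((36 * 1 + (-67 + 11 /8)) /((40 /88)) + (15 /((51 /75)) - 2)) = -173013097 /609469014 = -0.28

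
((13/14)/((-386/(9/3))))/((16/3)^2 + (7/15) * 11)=-1755/8165444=-0.00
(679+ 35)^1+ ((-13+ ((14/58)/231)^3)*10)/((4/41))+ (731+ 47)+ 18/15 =704241631138/4382337465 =160.70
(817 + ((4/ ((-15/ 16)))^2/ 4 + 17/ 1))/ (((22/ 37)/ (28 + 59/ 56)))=5678993063/ 138600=40973.98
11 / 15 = 0.73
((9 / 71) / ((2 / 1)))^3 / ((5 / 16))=1458 / 1789555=0.00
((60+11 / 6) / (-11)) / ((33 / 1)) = -0.17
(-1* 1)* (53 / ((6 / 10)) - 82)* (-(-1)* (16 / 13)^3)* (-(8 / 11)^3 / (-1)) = -39845888 / 8772621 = -4.54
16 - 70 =-54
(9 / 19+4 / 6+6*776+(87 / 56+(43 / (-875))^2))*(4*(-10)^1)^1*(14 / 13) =-3252934717538 / 16209375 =-200682.30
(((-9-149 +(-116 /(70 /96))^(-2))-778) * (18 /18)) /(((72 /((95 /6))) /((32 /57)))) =-145092274195 /1255606272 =-115.56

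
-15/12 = -1.25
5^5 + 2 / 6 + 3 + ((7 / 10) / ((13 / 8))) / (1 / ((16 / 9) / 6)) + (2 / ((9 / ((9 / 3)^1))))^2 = 5491229 / 1755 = 3128.91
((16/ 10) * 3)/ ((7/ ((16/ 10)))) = 192/ 175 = 1.10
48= 48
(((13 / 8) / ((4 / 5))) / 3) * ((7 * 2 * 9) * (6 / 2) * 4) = 4095 / 4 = 1023.75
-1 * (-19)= 19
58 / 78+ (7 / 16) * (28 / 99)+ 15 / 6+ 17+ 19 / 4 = 32326 / 1287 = 25.12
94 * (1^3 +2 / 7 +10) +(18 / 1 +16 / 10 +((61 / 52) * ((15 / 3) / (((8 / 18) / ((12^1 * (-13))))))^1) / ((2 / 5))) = -1138597 / 280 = -4066.42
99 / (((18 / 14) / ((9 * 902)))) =625086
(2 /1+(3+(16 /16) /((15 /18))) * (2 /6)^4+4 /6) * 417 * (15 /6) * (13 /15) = 663169 /270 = 2456.18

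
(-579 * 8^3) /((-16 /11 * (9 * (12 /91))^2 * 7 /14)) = 70322252 /243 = 289391.98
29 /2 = 14.50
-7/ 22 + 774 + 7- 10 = 16955/ 22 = 770.68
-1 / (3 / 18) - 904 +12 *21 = -658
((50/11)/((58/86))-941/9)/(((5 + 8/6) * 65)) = -280829/1181895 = -0.24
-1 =-1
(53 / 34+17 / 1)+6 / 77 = 48791 / 2618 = 18.64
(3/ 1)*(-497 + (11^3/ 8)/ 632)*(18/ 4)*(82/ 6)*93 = -86187179817/ 10112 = -8523257.50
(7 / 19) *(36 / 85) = 252 / 1615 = 0.16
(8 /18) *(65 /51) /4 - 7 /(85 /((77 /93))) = 5224 /71145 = 0.07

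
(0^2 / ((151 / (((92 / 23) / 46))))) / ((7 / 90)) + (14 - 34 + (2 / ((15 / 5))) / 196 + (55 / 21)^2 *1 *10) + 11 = 52565 / 882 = 59.60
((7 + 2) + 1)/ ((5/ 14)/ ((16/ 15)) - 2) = -2240/ 373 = -6.01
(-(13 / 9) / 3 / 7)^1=-13 / 189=-0.07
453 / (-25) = -453 / 25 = -18.12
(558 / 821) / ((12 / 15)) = 1395 / 1642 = 0.85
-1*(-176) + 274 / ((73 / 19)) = 18054 / 73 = 247.32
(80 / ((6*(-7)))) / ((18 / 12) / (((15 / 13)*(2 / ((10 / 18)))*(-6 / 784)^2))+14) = -540 / 1751897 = -0.00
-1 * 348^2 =-121104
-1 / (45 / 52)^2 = -1.34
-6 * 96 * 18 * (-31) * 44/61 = 14141952/61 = 231835.28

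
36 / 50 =18 / 25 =0.72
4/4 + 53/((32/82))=2189/16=136.81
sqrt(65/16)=sqrt(65)/4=2.02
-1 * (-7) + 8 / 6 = 25 / 3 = 8.33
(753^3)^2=182292943340781729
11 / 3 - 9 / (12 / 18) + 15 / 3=-29 / 6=-4.83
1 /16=0.06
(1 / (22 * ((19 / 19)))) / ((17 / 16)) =8 / 187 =0.04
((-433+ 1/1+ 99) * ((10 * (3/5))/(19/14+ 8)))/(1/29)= -811188/131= -6192.27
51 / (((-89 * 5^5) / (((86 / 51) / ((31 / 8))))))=-688 / 8621875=-0.00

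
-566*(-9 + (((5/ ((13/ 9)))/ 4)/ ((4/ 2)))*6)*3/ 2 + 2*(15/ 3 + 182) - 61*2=295821/ 52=5688.87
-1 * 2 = -2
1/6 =0.17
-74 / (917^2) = -74 / 840889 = -0.00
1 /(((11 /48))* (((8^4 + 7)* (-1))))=-48 /45133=-0.00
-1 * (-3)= 3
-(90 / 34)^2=-2025 / 289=-7.01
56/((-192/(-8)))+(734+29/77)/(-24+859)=619706/192885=3.21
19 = 19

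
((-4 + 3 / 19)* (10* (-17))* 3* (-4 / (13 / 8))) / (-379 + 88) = 16.57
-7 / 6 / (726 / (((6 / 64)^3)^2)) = -567 / 519691042816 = -0.00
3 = 3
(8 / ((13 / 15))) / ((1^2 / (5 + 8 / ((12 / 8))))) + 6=1318 / 13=101.38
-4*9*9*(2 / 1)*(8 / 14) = -2592 / 7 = -370.29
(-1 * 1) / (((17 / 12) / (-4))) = 48 / 17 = 2.82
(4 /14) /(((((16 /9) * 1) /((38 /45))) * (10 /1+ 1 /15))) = 57 /4228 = 0.01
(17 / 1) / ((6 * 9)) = 0.31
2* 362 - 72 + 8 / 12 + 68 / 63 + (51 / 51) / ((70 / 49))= 412301 / 630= 654.45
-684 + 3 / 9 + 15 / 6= -4087 / 6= -681.17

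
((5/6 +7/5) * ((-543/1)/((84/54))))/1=-109143/140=-779.59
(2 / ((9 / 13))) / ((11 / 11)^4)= 26 / 9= 2.89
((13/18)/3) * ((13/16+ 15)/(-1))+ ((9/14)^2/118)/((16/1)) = -38031809/9991296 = -3.81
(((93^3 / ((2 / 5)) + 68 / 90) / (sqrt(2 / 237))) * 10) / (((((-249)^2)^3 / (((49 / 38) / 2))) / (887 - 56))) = 2456446874189 * sqrt(474) / 108682826676816456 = 0.00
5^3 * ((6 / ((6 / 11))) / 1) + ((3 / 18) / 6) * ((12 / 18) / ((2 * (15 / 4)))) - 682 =280666 / 405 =693.00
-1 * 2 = -2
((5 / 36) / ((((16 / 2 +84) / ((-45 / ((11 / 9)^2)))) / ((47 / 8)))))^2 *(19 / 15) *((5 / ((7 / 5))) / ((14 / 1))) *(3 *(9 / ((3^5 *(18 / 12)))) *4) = 10623909375 / 1554470342656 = 0.01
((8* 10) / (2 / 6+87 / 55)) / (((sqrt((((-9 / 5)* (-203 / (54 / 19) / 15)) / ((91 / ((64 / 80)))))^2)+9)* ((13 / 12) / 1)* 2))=22275000 / 10485433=2.12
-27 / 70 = -0.39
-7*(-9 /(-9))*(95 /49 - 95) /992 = 285 /434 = 0.66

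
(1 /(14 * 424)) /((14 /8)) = 0.00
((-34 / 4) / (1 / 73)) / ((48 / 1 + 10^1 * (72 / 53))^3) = -10868021 / 4091019264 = -0.00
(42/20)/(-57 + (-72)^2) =7/17090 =0.00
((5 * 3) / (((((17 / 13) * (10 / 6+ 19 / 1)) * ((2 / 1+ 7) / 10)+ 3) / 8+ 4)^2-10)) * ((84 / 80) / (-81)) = -29575 / 6842664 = -0.00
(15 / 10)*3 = 9 / 2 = 4.50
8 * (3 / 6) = 4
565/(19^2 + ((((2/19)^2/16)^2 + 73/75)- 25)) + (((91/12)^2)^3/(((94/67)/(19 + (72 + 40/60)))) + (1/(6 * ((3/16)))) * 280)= 551386073026248276822932315/44373917240558936064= 12425904.84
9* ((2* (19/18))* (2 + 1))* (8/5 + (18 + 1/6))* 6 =33801/5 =6760.20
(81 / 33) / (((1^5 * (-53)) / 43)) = -1161 / 583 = -1.99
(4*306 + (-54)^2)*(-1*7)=-28980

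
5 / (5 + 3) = 5 / 8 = 0.62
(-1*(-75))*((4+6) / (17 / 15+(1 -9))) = -11250 / 103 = -109.22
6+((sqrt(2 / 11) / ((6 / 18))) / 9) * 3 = sqrt(22) / 11+6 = 6.43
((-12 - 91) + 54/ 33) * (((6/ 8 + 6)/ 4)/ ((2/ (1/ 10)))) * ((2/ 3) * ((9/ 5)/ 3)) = -6021/ 1760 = -3.42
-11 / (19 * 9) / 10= -11 / 1710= -0.01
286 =286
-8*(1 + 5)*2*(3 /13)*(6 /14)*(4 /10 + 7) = -70.26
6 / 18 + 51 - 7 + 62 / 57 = 863 / 19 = 45.42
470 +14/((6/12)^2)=526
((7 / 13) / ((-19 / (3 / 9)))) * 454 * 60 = -63560 / 247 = -257.33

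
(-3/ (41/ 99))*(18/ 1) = -5346/ 41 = -130.39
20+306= 326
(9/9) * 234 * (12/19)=147.79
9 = 9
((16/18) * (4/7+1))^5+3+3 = 11231938426/992436543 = 11.32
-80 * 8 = -640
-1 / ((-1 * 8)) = 0.12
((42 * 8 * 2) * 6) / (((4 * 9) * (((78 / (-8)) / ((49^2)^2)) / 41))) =-105887864768 / 39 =-2715073455.59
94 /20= 47 /10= 4.70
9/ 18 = 1/ 2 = 0.50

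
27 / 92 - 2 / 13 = 167 / 1196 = 0.14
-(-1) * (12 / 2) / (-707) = -6 / 707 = -0.01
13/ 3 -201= -590/ 3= -196.67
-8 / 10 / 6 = -2 / 15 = -0.13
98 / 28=7 / 2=3.50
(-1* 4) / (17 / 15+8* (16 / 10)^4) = -7500 / 100429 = -0.07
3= 3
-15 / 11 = -1.36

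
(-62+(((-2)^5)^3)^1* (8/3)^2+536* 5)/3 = -2073590/27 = -76799.63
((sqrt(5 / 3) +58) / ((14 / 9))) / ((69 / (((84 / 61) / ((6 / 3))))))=3 * sqrt(15) / 1403 +522 / 1403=0.38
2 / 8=1 / 4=0.25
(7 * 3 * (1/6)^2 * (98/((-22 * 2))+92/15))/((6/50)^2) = 158.23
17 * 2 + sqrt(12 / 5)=2 * sqrt(15) / 5 + 34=35.55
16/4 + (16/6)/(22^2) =1454/363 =4.01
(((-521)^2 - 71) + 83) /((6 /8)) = 1085812 /3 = 361937.33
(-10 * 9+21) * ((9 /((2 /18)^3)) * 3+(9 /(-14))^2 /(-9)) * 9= -2395730439 /196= -12223114.48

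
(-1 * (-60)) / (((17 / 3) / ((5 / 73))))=900 / 1241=0.73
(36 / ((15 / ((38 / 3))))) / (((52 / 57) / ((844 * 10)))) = 3656208 / 13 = 281246.77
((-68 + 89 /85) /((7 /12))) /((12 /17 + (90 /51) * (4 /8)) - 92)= 9756 /7685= 1.27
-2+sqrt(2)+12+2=sqrt(2)+12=13.41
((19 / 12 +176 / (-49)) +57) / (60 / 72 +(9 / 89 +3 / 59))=169791085 / 3042214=55.81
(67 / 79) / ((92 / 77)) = 5159 / 7268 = 0.71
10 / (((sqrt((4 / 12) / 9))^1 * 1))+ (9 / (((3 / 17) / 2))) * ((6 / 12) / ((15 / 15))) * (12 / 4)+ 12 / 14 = 205.82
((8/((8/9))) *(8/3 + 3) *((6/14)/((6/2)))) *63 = 459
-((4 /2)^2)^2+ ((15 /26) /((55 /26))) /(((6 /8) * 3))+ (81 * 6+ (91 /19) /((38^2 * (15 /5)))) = 141881035 /301796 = 470.12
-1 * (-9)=9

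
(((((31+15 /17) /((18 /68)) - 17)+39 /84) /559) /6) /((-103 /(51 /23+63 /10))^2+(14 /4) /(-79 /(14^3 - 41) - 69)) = 1041664826106845 /4915295894636922522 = 0.00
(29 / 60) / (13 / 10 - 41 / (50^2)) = 0.38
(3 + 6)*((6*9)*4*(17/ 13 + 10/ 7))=484056/ 91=5319.30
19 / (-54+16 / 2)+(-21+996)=44831 / 46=974.59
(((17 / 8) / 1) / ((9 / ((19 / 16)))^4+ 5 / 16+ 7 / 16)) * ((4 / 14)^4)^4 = 72596094976 / 57171200243703419008947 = 0.00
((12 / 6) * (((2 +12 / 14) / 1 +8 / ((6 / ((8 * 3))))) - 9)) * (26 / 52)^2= 181 / 14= 12.93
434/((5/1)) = 434/5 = 86.80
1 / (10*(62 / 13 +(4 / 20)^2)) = 65 / 3126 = 0.02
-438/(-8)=219/4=54.75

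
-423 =-423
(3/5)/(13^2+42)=3/1055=0.00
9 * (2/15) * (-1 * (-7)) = 42/5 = 8.40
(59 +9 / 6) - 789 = -1457 / 2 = -728.50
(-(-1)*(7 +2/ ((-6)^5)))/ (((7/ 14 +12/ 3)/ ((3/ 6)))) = 27215/ 34992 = 0.78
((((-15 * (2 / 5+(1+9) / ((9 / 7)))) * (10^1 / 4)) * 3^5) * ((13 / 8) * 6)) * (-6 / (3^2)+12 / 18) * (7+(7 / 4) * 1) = 0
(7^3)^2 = 117649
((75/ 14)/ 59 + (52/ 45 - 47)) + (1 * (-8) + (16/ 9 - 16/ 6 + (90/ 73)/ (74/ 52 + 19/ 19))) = -6994619/ 129210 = -54.13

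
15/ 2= 7.50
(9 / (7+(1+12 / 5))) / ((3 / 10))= 75 / 26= 2.88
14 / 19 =0.74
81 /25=3.24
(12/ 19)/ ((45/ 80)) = 64/ 57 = 1.12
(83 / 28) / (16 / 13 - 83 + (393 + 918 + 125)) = 1079 / 492940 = 0.00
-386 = -386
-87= -87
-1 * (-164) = 164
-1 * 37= -37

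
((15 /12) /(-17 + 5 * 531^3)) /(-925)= -1 /553968764120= -0.00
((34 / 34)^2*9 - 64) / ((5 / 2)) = -22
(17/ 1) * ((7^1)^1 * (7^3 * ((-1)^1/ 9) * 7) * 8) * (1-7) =4571504/ 3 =1523834.67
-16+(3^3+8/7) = 85/7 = 12.14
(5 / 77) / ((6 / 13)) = 65 / 462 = 0.14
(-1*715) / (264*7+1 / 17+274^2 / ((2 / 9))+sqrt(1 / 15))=-1052877829575 / 500212771835126+206635*sqrt(15) / 500212771835126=-0.00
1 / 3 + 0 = 1 / 3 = 0.33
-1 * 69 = -69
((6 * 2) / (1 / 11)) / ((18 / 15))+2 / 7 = 772 / 7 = 110.29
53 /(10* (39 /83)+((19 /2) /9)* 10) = 747 /215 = 3.47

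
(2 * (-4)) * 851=-6808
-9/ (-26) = 9/ 26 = 0.35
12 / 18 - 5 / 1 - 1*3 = -22 / 3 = -7.33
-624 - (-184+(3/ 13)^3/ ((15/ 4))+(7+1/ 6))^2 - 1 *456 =-140527629755161/ 4344128100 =-32348.87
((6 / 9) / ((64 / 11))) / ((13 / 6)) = 11 / 208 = 0.05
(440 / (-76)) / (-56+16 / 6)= 33 / 304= 0.11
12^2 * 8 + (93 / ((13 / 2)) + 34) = 15604 / 13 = 1200.31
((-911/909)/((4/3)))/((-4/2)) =911/2424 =0.38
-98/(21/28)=-392/3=-130.67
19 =19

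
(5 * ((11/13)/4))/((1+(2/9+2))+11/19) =1881/6760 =0.28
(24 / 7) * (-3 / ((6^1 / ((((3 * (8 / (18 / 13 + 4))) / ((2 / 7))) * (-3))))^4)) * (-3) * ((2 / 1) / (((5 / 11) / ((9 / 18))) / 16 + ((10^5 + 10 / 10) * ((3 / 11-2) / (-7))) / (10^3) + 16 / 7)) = 43973886528 / 5200985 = 8454.92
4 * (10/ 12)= 10/ 3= 3.33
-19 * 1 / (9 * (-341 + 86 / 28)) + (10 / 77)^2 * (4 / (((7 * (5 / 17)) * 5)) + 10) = 16877594 / 93008223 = 0.18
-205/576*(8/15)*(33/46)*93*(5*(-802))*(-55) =-1541754775/552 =-2793034.01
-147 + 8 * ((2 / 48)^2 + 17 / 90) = -5819 / 40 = -145.48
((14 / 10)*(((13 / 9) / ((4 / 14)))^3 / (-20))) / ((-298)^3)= 5274997 / 15433566854400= 0.00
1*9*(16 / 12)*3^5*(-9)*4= -104976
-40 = -40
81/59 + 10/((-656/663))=-169017/19352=-8.73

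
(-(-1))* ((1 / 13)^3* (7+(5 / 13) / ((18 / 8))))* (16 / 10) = 6712 / 1285245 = 0.01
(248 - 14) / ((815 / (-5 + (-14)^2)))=44694 / 815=54.84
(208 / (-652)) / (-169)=4 / 2119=0.00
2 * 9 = 18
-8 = -8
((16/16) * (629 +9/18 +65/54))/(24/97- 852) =-1651813/2230740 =-0.74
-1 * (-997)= 997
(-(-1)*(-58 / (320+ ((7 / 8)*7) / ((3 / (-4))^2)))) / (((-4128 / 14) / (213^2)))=27629721 / 1024432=26.97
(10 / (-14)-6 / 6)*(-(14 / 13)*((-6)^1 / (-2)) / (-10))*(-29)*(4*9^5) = 246588624 / 65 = 3793671.14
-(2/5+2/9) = -0.62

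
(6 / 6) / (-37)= -1 / 37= -0.03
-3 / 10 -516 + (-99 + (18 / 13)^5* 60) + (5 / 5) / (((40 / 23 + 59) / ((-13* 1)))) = -1608812731583 / 5186963210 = -310.16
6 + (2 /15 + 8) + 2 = 242 /15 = 16.13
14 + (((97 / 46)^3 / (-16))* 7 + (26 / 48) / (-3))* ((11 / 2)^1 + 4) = -26.69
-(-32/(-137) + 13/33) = -2837/4521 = -0.63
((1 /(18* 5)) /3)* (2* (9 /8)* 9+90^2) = 1203 /40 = 30.08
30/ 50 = 3/ 5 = 0.60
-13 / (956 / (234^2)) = -177957 / 239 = -744.59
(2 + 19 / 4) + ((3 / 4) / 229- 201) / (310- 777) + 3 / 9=4821247 / 641658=7.51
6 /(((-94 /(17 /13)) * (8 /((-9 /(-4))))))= -459 /19552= -0.02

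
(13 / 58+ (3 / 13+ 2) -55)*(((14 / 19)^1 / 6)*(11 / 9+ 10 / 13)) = -64618589 / 5028426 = -12.85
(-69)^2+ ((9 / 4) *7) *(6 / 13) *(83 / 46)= 5709843 / 1196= 4774.12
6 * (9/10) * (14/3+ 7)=63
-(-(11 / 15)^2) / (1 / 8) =968 / 225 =4.30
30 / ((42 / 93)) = 465 / 7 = 66.43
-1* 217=-217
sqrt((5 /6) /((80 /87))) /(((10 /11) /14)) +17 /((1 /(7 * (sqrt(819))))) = 77 * sqrt(58) /40 +357 * sqrt(91) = 3420.22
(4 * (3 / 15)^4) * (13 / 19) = 52 / 11875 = 0.00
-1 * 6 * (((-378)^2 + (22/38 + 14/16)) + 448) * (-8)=6880005.79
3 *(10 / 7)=30 / 7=4.29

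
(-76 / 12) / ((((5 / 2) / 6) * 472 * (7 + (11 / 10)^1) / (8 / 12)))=-38 / 14337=-0.00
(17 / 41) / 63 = 17 / 2583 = 0.01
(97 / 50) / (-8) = -97 / 400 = -0.24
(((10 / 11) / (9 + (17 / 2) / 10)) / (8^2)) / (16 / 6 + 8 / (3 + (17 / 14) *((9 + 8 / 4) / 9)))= 42375 / 130782784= 0.00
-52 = -52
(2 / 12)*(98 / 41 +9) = 467 / 246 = 1.90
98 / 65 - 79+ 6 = -71.49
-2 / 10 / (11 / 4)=-4 / 55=-0.07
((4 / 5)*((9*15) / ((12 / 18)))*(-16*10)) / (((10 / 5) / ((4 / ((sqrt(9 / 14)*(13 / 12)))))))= -207360*sqrt(14) / 13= -59682.31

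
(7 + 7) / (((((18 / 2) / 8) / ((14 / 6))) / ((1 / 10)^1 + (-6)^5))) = -30481528 / 135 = -225789.10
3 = 3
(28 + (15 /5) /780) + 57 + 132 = 56421 /260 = 217.00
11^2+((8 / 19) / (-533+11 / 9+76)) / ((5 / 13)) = 23575777 / 194845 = 121.00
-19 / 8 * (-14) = 133 / 4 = 33.25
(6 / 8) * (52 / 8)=39 / 8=4.88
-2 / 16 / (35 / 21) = -3 / 40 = -0.08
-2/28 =-1/14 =-0.07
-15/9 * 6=-10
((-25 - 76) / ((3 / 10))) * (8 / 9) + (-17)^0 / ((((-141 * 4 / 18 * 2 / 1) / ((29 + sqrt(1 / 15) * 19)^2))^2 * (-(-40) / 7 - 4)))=-4200653983 / 23857200 + 3128027 * sqrt(15) / 165675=-102.95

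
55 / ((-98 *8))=-55 / 784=-0.07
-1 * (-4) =4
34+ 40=74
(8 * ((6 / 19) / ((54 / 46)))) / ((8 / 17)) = 782 / 171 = 4.57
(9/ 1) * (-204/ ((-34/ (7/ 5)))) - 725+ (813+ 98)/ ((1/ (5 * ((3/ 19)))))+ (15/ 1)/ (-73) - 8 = 427231/ 6935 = 61.61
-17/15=-1.13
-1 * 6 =-6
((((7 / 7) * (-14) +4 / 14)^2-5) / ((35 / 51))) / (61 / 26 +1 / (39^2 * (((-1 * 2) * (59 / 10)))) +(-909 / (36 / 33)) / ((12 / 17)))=-38642331312 / 170645719055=-0.23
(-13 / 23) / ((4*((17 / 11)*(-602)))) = 143 / 941528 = 0.00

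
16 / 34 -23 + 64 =705 / 17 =41.47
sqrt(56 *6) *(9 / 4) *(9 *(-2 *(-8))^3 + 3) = 331803 *sqrt(21) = 1520512.36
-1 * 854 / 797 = -854 / 797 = -1.07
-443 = -443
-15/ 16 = -0.94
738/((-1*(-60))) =123/10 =12.30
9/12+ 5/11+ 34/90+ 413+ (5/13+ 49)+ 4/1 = 12045469/25740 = 467.97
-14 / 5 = -2.80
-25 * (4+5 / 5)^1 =-125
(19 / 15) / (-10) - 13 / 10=-107 / 75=-1.43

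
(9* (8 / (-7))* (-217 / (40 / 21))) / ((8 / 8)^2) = 5859 / 5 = 1171.80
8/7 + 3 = 29/7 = 4.14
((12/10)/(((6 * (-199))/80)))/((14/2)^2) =-16/9751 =-0.00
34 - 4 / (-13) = 446 / 13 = 34.31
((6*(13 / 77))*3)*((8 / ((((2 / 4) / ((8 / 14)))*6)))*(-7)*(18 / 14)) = -22464 / 539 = -41.68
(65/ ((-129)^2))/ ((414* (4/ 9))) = 65/ 3061944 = 0.00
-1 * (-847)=847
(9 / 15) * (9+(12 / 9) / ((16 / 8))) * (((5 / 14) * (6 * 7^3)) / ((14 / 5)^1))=3045 / 2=1522.50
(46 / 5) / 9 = 46 / 45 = 1.02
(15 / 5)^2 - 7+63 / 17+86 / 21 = 3499 / 357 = 9.80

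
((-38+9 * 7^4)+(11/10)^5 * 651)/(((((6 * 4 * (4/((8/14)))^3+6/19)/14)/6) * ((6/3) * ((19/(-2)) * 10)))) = -15833609407/13034500000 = -1.21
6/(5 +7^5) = 1/2802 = 0.00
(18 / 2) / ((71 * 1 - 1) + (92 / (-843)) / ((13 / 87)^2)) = 427401 / 3092114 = 0.14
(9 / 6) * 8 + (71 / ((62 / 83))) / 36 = 14.64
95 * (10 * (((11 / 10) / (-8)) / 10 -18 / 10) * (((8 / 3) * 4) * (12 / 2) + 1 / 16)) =-28258225 / 256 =-110383.69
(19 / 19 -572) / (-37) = 571 / 37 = 15.43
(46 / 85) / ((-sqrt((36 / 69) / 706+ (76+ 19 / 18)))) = -138* sqrt(182858732318) / 957198685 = -0.06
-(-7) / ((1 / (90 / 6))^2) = 1575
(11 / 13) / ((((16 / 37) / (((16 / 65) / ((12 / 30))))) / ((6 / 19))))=1221 / 3211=0.38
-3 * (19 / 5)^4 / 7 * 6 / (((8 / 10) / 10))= -1172889 / 175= -6702.22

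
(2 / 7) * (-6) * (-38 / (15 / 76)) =330.06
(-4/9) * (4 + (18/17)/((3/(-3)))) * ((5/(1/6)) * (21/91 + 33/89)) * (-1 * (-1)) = -23.59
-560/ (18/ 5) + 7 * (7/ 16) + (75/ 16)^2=-300719/ 2304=-130.52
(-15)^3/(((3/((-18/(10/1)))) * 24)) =675/8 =84.38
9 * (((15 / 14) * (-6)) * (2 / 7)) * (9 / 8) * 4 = -3645 / 49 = -74.39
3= 3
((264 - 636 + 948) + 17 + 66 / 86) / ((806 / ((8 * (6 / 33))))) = 1.07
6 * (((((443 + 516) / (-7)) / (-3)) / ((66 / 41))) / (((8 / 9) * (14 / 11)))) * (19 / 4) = 320169 / 448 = 714.66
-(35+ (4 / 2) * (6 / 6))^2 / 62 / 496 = -1369 / 30752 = -0.04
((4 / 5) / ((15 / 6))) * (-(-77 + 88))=-88 / 25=-3.52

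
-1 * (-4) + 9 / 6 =11 / 2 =5.50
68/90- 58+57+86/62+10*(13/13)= 15544/1395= 11.14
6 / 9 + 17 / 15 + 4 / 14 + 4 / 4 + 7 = 353 / 35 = 10.09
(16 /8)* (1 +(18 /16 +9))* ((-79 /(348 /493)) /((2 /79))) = -9442633 /96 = -98360.76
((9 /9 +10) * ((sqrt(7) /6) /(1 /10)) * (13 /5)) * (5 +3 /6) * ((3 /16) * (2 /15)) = 1573 * sqrt(7) /240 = 17.34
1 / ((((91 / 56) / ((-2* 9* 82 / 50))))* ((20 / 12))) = -17712 / 1625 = -10.90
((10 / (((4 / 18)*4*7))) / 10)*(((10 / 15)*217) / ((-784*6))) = -31 / 6272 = -0.00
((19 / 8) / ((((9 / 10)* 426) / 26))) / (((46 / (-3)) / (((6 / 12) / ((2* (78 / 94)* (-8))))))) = 4465 / 11287296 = 0.00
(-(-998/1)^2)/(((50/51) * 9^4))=-8466034/54675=-154.84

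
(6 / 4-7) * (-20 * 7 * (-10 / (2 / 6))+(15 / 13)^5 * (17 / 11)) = -23117.38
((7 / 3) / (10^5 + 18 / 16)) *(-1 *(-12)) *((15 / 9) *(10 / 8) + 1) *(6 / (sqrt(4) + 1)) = 592 / 342861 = 0.00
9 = 9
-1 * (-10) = 10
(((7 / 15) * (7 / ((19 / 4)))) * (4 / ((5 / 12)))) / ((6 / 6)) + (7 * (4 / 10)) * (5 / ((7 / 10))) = 12636 / 475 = 26.60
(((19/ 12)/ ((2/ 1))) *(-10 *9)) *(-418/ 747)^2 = -4149695/ 186003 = -22.31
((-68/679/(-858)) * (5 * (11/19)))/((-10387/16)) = -160/307417929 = -0.00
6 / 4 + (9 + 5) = 31 / 2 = 15.50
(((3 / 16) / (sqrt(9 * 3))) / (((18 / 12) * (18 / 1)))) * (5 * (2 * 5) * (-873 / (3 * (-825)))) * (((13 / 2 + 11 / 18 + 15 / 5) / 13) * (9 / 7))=97 * sqrt(3) / 7128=0.02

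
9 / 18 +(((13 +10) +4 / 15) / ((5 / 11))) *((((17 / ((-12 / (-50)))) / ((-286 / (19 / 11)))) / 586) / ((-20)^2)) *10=60221833 / 120669120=0.50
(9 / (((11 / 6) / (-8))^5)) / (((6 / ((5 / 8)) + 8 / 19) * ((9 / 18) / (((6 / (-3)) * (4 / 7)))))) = 435714785280 / 134155483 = 3247.83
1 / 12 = 0.08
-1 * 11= -11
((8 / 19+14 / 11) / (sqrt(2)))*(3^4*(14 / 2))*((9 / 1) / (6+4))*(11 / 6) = 301077*sqrt(2) / 380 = 1120.49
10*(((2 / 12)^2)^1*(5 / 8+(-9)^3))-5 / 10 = -29207 / 144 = -202.83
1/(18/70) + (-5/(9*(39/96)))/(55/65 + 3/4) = 755/249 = 3.03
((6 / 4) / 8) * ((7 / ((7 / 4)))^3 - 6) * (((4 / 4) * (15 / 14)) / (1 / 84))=3915 / 4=978.75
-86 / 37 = -2.32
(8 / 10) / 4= 1 / 5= 0.20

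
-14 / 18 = -7 / 9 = -0.78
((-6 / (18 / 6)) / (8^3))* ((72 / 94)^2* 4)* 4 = -81 / 2209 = -0.04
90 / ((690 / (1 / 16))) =3 / 368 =0.01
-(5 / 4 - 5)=15 / 4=3.75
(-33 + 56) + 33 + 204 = 260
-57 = -57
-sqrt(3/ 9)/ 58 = -sqrt(3)/ 174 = -0.01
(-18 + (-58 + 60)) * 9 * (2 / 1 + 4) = -864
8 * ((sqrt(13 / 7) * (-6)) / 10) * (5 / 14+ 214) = -36012 * sqrt(91) / 245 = -1402.17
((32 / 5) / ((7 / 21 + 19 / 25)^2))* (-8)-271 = -527551 / 1681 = -313.83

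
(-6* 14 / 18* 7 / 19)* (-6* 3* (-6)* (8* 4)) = -112896 / 19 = -5941.89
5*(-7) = -35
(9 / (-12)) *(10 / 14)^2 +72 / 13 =5.16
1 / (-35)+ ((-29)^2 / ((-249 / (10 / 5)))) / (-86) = 18728 / 374745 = 0.05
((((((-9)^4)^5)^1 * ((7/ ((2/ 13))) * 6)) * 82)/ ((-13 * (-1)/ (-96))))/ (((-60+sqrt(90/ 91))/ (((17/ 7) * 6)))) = 1626987422392834439865024 * sqrt(910)/ 6065+592223421750991736110868736/ 1213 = 496322695287391152994986.90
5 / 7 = 0.71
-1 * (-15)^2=-225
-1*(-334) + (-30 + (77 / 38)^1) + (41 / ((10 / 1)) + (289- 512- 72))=1437 / 95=15.13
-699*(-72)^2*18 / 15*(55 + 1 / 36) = -1196397216 / 5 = -239279443.20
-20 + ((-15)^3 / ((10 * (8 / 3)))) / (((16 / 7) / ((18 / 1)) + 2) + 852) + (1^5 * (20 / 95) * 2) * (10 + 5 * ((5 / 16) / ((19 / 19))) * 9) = -32770785 / 3271648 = -10.02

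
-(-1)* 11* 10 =110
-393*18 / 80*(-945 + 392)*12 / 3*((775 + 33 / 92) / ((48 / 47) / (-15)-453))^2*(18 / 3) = 329782908916475576415 / 95948528990224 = 3437081.45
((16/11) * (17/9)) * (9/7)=272/77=3.53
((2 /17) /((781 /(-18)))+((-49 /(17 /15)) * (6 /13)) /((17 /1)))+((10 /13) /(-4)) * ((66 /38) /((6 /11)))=-398918561 /223000492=-1.79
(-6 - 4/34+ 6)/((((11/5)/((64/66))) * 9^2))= -320/499851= -0.00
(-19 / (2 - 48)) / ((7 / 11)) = 209 / 322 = 0.65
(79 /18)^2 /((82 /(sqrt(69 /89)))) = 6241* sqrt(6141) /2364552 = 0.21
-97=-97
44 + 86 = 130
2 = 2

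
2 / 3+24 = 74 / 3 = 24.67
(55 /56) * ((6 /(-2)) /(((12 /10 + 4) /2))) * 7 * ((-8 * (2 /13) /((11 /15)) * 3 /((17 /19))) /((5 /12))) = 307800 /2873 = 107.14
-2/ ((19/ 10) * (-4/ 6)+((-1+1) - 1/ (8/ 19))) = 240/ 437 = 0.55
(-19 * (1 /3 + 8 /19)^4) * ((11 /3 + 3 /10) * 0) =0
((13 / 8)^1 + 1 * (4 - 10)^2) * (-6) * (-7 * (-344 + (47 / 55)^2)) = -6563669511 / 12100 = -542452.03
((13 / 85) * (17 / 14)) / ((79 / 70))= 13 / 79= 0.16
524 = 524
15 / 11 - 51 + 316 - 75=2105 / 11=191.36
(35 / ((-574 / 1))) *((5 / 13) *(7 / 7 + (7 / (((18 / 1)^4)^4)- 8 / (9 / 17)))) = 42841167914631861043025 / 129454540148969472393216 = 0.33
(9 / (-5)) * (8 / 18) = -4 / 5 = -0.80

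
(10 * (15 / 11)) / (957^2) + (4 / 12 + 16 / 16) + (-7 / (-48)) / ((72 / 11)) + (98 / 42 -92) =-341635329713 / 3868546176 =-88.31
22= 22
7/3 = 2.33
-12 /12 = -1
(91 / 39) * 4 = 9.33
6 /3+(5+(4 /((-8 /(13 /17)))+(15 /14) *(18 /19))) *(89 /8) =2339271 /36176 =64.66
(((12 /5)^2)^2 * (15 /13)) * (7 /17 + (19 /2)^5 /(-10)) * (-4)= 163651530384 /138125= 1184807.46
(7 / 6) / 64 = 7 / 384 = 0.02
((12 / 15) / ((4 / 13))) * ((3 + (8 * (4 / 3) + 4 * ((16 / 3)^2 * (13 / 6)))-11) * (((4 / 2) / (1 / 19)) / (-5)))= -3323632 / 675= -4923.90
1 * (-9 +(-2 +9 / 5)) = -46 / 5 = -9.20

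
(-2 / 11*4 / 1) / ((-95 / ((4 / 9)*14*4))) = 1792 / 9405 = 0.19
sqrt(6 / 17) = sqrt(102) / 17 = 0.59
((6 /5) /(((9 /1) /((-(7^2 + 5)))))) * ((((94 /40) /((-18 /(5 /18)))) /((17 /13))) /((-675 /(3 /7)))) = -611 /4819500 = -0.00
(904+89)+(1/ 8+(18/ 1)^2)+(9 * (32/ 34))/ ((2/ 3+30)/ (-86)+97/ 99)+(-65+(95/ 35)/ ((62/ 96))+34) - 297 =11262444715/ 11185048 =1006.92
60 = 60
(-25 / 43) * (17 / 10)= -85 / 86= -0.99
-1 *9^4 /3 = -2187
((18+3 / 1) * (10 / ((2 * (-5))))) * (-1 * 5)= 105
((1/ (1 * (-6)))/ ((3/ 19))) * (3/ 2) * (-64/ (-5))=-304/ 15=-20.27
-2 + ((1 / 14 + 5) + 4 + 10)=17.07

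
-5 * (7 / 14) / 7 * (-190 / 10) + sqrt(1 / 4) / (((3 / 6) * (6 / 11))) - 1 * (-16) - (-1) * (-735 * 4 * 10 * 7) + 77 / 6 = -8642027 / 42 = -205762.55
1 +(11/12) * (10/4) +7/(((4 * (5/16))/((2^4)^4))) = 44040587/120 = 367004.89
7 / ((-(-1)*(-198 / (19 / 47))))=-133 / 9306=-0.01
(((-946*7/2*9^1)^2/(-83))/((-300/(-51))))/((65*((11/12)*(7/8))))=-4705142904/134875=-34885.21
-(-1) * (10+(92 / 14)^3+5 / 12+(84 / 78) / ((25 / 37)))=395676863 / 1337700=295.79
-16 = -16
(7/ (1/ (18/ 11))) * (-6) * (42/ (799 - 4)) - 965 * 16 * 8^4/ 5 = -36870236504/ 2915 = -12648451.63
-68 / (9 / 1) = -68 / 9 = -7.56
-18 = -18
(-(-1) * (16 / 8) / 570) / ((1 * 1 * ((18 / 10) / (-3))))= -1 / 171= -0.01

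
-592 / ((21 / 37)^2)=-810448 / 441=-1837.75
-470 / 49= -9.59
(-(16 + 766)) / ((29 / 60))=-46920 / 29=-1617.93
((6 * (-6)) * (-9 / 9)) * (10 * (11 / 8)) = 495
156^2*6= 146016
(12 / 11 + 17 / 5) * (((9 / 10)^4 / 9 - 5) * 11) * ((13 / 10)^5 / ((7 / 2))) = -4518612418541 / 17500000000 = -258.21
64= 64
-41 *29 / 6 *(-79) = 93931 / 6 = 15655.17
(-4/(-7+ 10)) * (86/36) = -86/27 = -3.19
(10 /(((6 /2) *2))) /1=1.67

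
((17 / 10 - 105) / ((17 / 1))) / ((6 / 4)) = -1033 / 255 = -4.05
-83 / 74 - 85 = -6373 / 74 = -86.12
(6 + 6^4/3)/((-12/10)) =-365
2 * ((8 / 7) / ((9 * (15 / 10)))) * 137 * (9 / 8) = 548 / 21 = 26.10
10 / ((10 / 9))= 9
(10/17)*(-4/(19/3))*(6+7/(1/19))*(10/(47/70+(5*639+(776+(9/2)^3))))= -46704000/367439309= -0.13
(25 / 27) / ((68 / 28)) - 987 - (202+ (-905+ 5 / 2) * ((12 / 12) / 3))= -814987 / 918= -887.79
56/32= 1.75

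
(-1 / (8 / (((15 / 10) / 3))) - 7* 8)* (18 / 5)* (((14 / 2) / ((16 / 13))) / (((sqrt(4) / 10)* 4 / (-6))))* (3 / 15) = 2203929 / 1280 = 1721.82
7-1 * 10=-3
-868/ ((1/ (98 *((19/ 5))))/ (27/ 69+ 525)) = -19530354144/ 115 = -169829166.47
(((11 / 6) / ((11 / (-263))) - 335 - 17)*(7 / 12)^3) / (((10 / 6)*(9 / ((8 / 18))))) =-162925 / 69984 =-2.33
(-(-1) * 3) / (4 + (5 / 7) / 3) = 63 / 89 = 0.71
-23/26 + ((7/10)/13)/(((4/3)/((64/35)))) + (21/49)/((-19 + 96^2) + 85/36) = -1221641753/1506855350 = -0.81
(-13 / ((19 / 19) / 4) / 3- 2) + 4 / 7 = -394 / 21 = -18.76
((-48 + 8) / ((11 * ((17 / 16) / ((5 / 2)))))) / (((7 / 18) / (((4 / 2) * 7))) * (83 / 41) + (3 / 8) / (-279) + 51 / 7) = -1024934400 / 879325051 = -1.17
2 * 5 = 10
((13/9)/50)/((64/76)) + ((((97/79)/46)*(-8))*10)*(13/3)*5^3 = -15131551201/13082400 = -1156.63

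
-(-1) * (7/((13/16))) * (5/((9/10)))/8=700/117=5.98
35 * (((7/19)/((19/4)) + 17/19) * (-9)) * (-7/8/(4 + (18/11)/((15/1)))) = 42567525/652688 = 65.22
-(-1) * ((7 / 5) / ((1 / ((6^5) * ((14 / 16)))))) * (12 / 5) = 571536 / 25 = 22861.44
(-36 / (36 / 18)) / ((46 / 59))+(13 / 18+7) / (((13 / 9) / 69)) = 206787 / 598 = 345.80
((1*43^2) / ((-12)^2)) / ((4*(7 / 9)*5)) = 1849 / 2240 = 0.83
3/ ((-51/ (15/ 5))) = -3/ 17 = -0.18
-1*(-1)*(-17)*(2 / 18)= -17 / 9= -1.89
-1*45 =-45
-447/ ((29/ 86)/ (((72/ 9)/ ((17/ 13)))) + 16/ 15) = -59969520/ 150499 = -398.47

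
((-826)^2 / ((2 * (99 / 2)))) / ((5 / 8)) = 5458208 / 495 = 11026.68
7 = 7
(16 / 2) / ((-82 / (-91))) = 8.88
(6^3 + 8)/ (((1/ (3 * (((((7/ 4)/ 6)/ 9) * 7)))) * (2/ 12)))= 2744/ 3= 914.67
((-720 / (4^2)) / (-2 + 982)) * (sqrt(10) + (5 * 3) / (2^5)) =-9 * sqrt(10) / 196-135 / 6272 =-0.17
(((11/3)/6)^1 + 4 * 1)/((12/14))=581/108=5.38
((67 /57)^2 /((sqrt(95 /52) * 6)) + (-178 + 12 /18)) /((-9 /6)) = 1064 /9 - 8978 * sqrt(1235) /2777895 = 118.11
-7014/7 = -1002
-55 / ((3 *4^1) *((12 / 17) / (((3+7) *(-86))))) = 201025 / 36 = 5584.03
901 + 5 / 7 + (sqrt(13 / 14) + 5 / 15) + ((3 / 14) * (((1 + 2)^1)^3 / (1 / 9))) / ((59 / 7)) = 909.19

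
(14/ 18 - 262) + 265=34/ 9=3.78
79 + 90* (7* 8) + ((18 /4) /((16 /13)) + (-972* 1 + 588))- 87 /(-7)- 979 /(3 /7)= 1657657 /672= 2466.75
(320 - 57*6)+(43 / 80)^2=-138951 / 6400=-21.71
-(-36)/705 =12/235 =0.05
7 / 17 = 0.41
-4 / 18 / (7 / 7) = -2 / 9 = -0.22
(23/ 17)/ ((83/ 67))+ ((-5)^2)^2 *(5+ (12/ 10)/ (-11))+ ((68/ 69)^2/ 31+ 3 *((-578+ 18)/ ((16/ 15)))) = 3397063270445/ 2290759911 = 1482.94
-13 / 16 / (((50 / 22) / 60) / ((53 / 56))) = -22737 / 1120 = -20.30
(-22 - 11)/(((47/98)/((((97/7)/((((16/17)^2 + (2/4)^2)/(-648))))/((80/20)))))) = 8392407408/61711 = 135995.32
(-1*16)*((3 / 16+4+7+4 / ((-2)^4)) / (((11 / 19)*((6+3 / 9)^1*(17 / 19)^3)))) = -3765591 / 54043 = -69.68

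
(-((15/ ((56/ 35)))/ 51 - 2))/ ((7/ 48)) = 1482/ 119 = 12.45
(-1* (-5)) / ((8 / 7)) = 35 / 8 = 4.38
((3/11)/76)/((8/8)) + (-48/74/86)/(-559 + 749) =23601/6650380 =0.00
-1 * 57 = -57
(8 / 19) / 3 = 8 / 57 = 0.14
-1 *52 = -52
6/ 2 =3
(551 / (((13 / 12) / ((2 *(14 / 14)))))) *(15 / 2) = 99180 / 13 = 7629.23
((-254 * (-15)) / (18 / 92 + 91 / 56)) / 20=35052 / 335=104.63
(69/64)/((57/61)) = 1403/1216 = 1.15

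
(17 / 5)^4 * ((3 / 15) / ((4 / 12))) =250563 / 3125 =80.18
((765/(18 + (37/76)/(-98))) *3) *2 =255.07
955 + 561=1516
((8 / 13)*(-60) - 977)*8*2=-210896 / 13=-16222.77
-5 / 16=-0.31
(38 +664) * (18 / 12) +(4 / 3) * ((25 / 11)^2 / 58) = 11086181 / 10527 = 1053.12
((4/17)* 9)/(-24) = -3/34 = -0.09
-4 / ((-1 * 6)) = 2 / 3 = 0.67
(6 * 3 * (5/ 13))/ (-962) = -45/ 6253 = -0.01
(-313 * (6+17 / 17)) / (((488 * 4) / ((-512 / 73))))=7.87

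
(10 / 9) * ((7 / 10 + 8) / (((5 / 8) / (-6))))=-464 / 5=-92.80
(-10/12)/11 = -5/66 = -0.08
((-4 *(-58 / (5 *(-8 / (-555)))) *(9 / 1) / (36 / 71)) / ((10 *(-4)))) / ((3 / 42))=-1599843 / 80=-19998.04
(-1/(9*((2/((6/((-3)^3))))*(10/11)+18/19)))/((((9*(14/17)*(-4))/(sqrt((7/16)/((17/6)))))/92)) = -4807*sqrt(714)/6858432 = -0.02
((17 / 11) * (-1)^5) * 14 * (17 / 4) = -91.95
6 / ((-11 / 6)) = -36 / 11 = -3.27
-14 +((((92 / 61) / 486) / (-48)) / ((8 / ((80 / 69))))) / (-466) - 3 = -17.00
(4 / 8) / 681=1 / 1362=0.00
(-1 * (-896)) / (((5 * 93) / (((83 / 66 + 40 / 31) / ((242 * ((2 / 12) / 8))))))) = 18683392 / 19186365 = 0.97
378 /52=189 /26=7.27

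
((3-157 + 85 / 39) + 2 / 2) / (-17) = 346 / 39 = 8.87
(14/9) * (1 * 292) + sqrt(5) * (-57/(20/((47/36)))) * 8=4088/9 - 893 * sqrt(5)/30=387.66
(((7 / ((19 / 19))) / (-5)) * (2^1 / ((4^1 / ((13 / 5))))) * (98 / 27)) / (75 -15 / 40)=-35672 / 402975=-0.09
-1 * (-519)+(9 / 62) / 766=24648357 / 47492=519.00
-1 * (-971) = 971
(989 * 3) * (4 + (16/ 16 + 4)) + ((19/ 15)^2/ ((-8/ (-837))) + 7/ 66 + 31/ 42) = 413824321/ 15400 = 26871.71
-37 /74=-1 /2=-0.50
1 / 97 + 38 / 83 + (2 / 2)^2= 11820 / 8051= 1.47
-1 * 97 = -97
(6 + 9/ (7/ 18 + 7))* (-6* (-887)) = 5109120/ 133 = 38414.44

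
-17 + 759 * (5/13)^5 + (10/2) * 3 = 1629289/371293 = 4.39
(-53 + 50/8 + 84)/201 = 149/804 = 0.19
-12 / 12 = -1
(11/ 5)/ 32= 11/ 160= 0.07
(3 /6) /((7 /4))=2 /7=0.29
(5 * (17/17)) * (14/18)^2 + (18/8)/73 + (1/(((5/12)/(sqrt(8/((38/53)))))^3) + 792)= 732672 * sqrt(1007)/45125 + 18804653/23652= 1310.29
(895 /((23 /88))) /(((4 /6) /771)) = 91085940 /23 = 3960258.26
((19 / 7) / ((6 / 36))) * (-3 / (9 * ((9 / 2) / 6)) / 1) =-152 / 21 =-7.24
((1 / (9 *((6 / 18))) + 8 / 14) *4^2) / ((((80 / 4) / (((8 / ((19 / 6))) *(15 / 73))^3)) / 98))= 1393459200 / 140435137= 9.92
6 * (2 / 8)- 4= -5 / 2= -2.50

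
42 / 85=0.49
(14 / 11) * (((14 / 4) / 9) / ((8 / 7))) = 343 / 792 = 0.43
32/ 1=32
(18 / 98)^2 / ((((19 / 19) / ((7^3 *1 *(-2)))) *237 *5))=-54 / 2765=-0.02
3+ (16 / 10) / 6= 49 / 15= 3.27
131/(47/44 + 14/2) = 5764/355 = 16.24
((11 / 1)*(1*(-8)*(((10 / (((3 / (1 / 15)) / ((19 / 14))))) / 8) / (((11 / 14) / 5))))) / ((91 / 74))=-14060 / 819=-17.17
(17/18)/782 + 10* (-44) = -364319/828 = -440.00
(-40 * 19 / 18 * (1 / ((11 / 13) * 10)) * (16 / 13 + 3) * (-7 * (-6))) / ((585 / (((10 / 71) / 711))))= -5320 / 17718831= -0.00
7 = 7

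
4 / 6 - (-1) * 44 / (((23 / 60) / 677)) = 5361886 / 69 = 77708.49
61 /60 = 1.02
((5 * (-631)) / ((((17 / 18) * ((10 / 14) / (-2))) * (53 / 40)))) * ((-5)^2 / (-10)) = -17648.39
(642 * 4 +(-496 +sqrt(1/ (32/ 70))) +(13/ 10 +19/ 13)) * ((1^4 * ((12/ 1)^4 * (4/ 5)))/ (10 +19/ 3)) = 62208 * sqrt(35)/ 245 +33557359104/ 15925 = 2108714.66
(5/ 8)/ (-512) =-0.00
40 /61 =0.66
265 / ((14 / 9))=2385 / 14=170.36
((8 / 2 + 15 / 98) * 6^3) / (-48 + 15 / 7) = -14652 / 749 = -19.56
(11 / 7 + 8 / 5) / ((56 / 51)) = 5661 / 1960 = 2.89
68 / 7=9.71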